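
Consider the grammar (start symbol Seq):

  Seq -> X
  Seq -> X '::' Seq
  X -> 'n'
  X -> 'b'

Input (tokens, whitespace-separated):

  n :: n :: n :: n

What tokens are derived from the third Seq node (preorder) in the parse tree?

[Seq [X n] :: [Seq [X n] :: [Seq [X n] :: [Seq [X n]]]]]

n :: n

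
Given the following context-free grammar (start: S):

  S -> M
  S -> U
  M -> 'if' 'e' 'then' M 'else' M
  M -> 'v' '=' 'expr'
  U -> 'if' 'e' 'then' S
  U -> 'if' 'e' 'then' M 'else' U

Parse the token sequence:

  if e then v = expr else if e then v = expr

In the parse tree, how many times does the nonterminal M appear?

[S [U if e then [M v = expr] else [U if e then [S [M v = expr]]]]]

2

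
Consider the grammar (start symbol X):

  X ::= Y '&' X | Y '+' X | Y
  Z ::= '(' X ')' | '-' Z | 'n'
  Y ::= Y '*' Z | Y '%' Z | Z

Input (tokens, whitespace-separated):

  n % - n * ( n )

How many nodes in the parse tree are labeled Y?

4

[X [Y [Y [Y [Z n]] % [Z - [Z n]]] * [Z ( [X [Y [Z n]]] )]]]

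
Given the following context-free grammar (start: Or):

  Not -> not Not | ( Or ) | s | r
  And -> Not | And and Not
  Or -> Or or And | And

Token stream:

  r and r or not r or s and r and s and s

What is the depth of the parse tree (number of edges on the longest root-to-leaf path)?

6

[Or [Or [Or [And [And [Not r]] and [Not r]]] or [And [Not not [Not r]]]] or [And [And [And [And [Not s]] and [Not r]] and [Not s]] and [Not s]]]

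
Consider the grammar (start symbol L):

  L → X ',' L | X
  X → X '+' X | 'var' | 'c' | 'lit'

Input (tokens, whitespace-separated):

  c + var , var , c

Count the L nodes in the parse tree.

[L [X [X c] + [X var]] , [L [X var] , [L [X c]]]]

3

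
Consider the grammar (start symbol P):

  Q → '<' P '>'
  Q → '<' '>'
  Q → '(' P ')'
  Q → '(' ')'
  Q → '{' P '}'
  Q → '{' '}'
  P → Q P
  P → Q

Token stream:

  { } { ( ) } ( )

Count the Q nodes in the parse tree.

[P [Q { }] [P [Q { [P [Q ( )]] }] [P [Q ( )]]]]

4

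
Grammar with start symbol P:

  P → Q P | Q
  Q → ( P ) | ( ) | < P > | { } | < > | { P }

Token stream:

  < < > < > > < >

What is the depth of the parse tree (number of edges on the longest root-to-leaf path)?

[P [Q < [P [Q < >] [P [Q < >]]] >] [P [Q < >]]]

5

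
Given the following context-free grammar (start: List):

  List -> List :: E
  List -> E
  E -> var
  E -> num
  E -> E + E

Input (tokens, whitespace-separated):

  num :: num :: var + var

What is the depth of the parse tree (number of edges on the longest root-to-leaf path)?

4

[List [List [List [E num]] :: [E num]] :: [E [E var] + [E var]]]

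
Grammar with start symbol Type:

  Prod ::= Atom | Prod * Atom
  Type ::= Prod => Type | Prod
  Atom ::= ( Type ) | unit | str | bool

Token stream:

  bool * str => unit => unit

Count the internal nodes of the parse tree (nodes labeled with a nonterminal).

11

[Type [Prod [Prod [Atom bool]] * [Atom str]] => [Type [Prod [Atom unit]] => [Type [Prod [Atom unit]]]]]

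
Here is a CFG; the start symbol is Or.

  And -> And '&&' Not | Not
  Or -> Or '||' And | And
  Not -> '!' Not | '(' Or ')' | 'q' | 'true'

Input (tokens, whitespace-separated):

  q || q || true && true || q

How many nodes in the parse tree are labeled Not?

5

[Or [Or [Or [Or [And [Not q]]] || [And [Not q]]] || [And [And [Not true]] && [Not true]]] || [And [Not q]]]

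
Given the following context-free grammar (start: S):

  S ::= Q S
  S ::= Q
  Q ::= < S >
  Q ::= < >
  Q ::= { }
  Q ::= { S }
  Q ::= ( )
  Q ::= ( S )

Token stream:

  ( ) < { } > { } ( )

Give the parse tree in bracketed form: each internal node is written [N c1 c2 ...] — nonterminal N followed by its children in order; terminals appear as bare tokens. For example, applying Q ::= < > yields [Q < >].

[S [Q ( )] [S [Q < [S [Q { }]] >] [S [Q { }] [S [Q ( )]]]]]

S
Q S
( ) S
( ) Q S
( ) < S > S
( ) < Q > S
( ) < { } > S
( ) < { } > Q S
( ) < { } > { } S
( ) < { } > { } Q
( ) < { } > { } ( )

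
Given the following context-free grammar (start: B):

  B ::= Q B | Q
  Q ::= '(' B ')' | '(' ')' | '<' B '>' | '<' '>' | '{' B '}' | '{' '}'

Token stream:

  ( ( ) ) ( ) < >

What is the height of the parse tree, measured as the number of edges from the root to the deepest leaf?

4

[B [Q ( [B [Q ( )]] )] [B [Q ( )] [B [Q < >]]]]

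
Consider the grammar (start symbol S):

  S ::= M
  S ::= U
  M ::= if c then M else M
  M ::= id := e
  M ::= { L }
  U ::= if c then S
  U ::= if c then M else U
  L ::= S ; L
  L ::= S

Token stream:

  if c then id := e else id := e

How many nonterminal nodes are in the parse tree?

4

[S [M if c then [M id := e] else [M id := e]]]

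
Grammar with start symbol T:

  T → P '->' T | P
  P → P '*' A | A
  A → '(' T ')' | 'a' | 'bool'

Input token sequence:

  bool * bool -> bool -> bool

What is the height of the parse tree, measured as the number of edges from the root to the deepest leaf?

5

[T [P [P [A bool]] * [A bool]] -> [T [P [A bool]] -> [T [P [A bool]]]]]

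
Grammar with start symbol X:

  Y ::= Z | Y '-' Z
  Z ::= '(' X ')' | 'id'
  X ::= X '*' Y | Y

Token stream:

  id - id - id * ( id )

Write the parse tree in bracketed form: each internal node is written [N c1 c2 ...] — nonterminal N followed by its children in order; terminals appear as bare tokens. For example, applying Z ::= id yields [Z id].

[X [X [Y [Y [Y [Z id]] - [Z id]] - [Z id]]] * [Y [Z ( [X [Y [Z id]]] )]]]

X
X * Y
Y * Y
Y - Z * Y
Y - Z - Z * Y
Z - Z - Z * Y
id - Z - Z * Y
id - id - Z * Y
id - id - id * Y
id - id - id * Z
id - id - id * ( X )
id - id - id * ( Y )
id - id - id * ( Z )
id - id - id * ( id )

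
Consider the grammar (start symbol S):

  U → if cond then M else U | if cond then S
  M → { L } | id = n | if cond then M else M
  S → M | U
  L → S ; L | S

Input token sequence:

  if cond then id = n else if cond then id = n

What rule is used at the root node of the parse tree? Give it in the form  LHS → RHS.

[S [U if cond then [M id = n] else [U if cond then [S [M id = n]]]]]

S → U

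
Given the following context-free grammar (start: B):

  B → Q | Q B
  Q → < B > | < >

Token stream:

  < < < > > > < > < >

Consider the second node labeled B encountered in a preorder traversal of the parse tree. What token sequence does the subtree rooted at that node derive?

< < > >

[B [Q < [B [Q < [B [Q < >]] >]] >] [B [Q < >] [B [Q < >]]]]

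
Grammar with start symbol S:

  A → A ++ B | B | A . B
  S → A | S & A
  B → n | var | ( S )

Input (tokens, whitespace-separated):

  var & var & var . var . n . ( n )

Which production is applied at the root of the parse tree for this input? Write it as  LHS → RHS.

[S [S [S [A [B var]]] & [A [B var]]] & [A [A [A [A [B var]] . [B var]] . [B n]] . [B ( [S [A [B n]]] )]]]

S → S & A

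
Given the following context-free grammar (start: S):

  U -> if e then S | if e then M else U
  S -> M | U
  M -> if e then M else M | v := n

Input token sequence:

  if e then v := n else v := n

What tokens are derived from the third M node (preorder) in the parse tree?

[S [M if e then [M v := n] else [M v := n]]]

v := n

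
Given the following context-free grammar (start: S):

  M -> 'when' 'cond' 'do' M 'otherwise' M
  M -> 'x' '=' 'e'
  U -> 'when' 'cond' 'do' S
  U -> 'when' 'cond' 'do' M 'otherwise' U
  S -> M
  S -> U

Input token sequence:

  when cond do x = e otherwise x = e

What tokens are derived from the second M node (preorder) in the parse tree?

[S [M when cond do [M x = e] otherwise [M x = e]]]

x = e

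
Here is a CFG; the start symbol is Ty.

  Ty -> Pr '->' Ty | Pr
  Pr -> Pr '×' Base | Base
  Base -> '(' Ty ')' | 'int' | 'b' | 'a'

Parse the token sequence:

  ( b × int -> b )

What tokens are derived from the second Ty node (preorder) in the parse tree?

b × int -> b

[Ty [Pr [Base ( [Ty [Pr [Pr [Base b]] × [Base int]] -> [Ty [Pr [Base b]]]] )]]]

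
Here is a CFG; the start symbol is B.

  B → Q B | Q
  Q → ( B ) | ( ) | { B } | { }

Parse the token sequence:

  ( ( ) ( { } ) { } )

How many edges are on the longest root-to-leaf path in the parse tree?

7

[B [Q ( [B [Q ( )] [B [Q ( [B [Q { }]] )] [B [Q { }]]]] )]]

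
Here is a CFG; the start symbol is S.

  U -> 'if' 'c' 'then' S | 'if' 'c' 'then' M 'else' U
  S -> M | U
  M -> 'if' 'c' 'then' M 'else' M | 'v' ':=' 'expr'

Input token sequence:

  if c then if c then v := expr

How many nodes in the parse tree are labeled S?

3

[S [U if c then [S [U if c then [S [M v := expr]]]]]]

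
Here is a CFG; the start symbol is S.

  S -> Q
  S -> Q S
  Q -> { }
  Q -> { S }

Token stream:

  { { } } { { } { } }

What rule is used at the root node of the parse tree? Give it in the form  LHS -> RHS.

[S [Q { [S [Q { }]] }] [S [Q { [S [Q { }] [S [Q { }]]] }]]]

S -> Q S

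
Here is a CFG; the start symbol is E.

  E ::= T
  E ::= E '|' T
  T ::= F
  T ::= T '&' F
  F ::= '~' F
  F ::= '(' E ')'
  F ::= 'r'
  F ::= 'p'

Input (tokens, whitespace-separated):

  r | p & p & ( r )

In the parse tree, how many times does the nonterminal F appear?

5

[E [E [T [F r]]] | [T [T [T [F p]] & [F p]] & [F ( [E [T [F r]]] )]]]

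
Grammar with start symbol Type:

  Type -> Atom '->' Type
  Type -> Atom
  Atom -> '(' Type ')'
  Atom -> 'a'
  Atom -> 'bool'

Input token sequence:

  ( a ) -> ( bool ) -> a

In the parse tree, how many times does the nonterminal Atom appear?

5

[Type [Atom ( [Type [Atom a]] )] -> [Type [Atom ( [Type [Atom bool]] )] -> [Type [Atom a]]]]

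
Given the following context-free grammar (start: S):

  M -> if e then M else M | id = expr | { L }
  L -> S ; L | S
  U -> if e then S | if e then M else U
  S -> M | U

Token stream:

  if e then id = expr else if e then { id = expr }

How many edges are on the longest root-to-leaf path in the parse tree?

[S [U if e then [M id = expr] else [U if e then [S [M { [L [S [M id = expr]]] }]]]]]

8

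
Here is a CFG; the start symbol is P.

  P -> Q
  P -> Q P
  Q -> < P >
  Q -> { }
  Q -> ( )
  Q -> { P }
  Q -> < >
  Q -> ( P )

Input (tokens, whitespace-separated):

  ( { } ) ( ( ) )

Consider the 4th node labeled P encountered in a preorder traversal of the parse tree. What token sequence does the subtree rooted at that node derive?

[P [Q ( [P [Q { }]] )] [P [Q ( [P [Q ( )]] )]]]

( )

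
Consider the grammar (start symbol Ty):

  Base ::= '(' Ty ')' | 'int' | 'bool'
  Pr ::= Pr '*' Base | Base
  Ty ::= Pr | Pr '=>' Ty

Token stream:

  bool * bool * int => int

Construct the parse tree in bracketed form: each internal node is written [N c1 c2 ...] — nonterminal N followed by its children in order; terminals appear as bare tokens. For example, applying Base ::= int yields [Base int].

Ty
Pr => Ty
Pr * Base => Ty
Pr * Base * Base => Ty
Base * Base * Base => Ty
bool * Base * Base => Ty
bool * bool * Base => Ty
bool * bool * int => Ty
bool * bool * int => Pr
bool * bool * int => Base
bool * bool * int => int

[Ty [Pr [Pr [Pr [Base bool]] * [Base bool]] * [Base int]] => [Ty [Pr [Base int]]]]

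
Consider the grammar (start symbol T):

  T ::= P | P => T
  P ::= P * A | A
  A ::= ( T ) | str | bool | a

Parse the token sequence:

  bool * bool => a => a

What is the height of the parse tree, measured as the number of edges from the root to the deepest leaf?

[T [P [P [A bool]] * [A bool]] => [T [P [A a]] => [T [P [A a]]]]]

5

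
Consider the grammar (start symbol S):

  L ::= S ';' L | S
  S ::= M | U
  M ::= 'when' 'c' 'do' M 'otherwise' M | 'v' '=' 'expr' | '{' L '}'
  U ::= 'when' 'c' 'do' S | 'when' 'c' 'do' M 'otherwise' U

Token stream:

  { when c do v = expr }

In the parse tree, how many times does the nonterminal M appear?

2

[S [M { [L [S [U when c do [S [M v = expr]]]]] }]]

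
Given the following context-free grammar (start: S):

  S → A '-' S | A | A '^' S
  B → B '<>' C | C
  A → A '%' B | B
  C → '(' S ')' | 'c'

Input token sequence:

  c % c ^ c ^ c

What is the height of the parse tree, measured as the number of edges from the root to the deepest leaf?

6

[S [A [A [B [C c]]] % [B [C c]]] ^ [S [A [B [C c]]] ^ [S [A [B [C c]]]]]]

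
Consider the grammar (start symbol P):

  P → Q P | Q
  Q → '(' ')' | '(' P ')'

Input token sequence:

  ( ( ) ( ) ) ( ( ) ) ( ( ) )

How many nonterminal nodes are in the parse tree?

[P [Q ( [P [Q ( )] [P [Q ( )]]] )] [P [Q ( [P [Q ( )]] )] [P [Q ( [P [Q ( )]] )]]]]

14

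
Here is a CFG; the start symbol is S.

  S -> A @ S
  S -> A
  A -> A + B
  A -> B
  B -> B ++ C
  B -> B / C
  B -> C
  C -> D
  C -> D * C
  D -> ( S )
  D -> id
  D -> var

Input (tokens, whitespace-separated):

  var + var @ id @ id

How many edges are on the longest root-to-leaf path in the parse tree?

[S [A [A [B [C [D var]]]] + [B [C [D var]]]] @ [S [A [B [C [D id]]]] @ [S [A [B [C [D id]]]]]]]

7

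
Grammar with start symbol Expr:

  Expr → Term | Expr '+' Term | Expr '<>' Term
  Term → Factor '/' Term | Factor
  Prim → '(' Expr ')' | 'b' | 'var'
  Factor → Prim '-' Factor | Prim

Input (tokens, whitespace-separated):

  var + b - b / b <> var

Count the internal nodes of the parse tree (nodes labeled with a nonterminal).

17

[Expr [Expr [Expr [Term [Factor [Prim var]]]] + [Term [Factor [Prim b] - [Factor [Prim b]]] / [Term [Factor [Prim b]]]]] <> [Term [Factor [Prim var]]]]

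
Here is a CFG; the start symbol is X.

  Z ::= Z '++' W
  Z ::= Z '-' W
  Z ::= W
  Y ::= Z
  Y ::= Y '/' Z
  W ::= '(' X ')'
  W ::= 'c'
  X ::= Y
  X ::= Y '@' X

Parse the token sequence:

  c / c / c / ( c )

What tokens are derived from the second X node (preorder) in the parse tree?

[X [Y [Y [Y [Y [Z [W c]]] / [Z [W c]]] / [Z [W c]]] / [Z [W ( [X [Y [Z [W c]]]] )]]]]

c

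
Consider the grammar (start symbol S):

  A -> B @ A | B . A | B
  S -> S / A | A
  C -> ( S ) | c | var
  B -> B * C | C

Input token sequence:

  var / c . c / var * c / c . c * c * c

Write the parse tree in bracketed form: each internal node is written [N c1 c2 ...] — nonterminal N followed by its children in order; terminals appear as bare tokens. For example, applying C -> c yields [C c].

[S [S [S [S [A [B [C var]]]] / [A [B [C c]] . [A [B [C c]]]]] / [A [B [B [C var]] * [C c]]]] / [A [B [C c]] . [A [B [B [B [C c]] * [C c]] * [C c]]]]]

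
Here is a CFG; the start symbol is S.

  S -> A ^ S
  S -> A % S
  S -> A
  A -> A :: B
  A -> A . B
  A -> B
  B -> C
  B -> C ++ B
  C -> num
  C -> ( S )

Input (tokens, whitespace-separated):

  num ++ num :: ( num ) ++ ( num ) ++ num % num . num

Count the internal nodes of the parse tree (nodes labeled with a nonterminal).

[S [A [A [B [C num] ++ [B [C num]]]] :: [B [C ( [S [A [B [C num]]]] )] ++ [B [C ( [S [A [B [C num]]]] )] ++ [B [C num]]]]] % [S [A [A [B [C num]]] . [B [C num]]]]]

28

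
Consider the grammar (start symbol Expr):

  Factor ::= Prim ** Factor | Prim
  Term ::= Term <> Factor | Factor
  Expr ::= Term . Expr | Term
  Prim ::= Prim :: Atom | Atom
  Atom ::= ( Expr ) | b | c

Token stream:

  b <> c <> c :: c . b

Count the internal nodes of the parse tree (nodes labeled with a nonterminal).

20

[Expr [Term [Term [Term [Factor [Prim [Atom b]]]] <> [Factor [Prim [Atom c]]]] <> [Factor [Prim [Prim [Atom c]] :: [Atom c]]]] . [Expr [Term [Factor [Prim [Atom b]]]]]]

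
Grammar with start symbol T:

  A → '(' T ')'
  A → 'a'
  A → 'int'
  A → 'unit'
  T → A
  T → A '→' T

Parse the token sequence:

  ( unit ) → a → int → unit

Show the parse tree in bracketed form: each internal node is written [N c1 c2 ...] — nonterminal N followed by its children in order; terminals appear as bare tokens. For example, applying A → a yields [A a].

T
A → T
( T ) → T
( A ) → T
( unit ) → T
( unit ) → A → T
( unit ) → a → T
( unit ) → a → A → T
( unit ) → a → int → T
( unit ) → a → int → A
( unit ) → a → int → unit

[T [A ( [T [A unit]] )] → [T [A a] → [T [A int] → [T [A unit]]]]]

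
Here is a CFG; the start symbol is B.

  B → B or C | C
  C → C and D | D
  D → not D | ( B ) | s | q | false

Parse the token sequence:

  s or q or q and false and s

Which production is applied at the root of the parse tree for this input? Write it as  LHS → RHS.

[B [B [B [C [D s]]] or [C [D q]]] or [C [C [C [D q]] and [D false]] and [D s]]]

B → B or C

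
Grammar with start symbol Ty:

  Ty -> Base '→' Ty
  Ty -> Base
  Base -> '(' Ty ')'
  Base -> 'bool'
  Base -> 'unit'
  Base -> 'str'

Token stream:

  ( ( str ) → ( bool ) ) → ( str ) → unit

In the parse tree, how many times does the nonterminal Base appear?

8

[Ty [Base ( [Ty [Base ( [Ty [Base str]] )] → [Ty [Base ( [Ty [Base bool]] )]]] )] → [Ty [Base ( [Ty [Base str]] )] → [Ty [Base unit]]]]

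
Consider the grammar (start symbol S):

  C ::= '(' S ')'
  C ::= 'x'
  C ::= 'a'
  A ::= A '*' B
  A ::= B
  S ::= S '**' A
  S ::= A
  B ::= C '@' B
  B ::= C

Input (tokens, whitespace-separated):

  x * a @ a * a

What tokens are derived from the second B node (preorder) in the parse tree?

a @ a

[S [A [A [A [B [C x]]] * [B [C a] @ [B [C a]]]] * [B [C a]]]]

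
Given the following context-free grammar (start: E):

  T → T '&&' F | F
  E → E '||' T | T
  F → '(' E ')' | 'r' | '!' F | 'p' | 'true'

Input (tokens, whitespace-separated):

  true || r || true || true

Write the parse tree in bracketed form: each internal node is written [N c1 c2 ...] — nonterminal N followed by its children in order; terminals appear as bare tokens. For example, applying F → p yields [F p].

[E [E [E [E [T [F true]]] || [T [F r]]] || [T [F true]]] || [T [F true]]]

E
E || T
E || T || T
E || T || T || T
T || T || T || T
F || T || T || T
true || T || T || T
true || F || T || T
true || r || T || T
true || r || F || T
true || r || true || T
true || r || true || F
true || r || true || true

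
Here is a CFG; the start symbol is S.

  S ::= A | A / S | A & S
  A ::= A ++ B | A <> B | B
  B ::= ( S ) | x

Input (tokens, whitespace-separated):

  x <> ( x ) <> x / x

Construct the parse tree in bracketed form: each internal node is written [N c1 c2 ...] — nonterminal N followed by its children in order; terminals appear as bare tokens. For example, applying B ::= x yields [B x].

S
A / S
A <> B / S
A <> B <> B / S
B <> B <> B / S
x <> B <> B / S
x <> ( S ) <> B / S
x <> ( A ) <> B / S
x <> ( B ) <> B / S
x <> ( x ) <> B / S
x <> ( x ) <> x / S
x <> ( x ) <> x / A
x <> ( x ) <> x / B
x <> ( x ) <> x / x

[S [A [A [A [B x]] <> [B ( [S [A [B x]]] )]] <> [B x]] / [S [A [B x]]]]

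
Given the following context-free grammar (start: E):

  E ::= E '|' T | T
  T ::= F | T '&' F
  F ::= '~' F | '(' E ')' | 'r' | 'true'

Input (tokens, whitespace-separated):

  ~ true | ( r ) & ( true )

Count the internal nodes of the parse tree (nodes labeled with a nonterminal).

[E [E [T [F ~ [F true]]]] | [T [T [F ( [E [T [F r]]] )]] & [F ( [E [T [F true]]] )]]]

15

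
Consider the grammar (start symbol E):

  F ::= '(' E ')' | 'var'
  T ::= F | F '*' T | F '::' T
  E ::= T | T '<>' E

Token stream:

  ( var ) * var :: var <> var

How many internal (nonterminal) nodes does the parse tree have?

[E [T [F ( [E [T [F var]]] )] * [T [F var] :: [T [F var]]]] <> [E [T [F var]]]]

13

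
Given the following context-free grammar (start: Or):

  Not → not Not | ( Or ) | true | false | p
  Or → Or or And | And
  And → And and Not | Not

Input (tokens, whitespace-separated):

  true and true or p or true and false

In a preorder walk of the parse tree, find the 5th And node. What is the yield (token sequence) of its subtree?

true

[Or [Or [Or [And [And [Not true]] and [Not true]]] or [And [Not p]]] or [And [And [Not true]] and [Not false]]]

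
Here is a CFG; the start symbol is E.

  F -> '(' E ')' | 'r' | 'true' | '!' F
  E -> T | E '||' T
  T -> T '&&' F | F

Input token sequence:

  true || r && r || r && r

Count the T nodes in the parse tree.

[E [E [E [T [F true]]] || [T [T [F r]] && [F r]]] || [T [T [F r]] && [F r]]]

5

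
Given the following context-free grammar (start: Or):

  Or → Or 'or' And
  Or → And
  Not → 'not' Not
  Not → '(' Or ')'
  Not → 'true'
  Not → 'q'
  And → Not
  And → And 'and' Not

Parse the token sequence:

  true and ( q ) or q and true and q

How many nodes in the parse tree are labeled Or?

[Or [Or [And [And [Not true]] and [Not ( [Or [And [Not q]]] )]]] or [And [And [And [Not q]] and [Not true]] and [Not q]]]

3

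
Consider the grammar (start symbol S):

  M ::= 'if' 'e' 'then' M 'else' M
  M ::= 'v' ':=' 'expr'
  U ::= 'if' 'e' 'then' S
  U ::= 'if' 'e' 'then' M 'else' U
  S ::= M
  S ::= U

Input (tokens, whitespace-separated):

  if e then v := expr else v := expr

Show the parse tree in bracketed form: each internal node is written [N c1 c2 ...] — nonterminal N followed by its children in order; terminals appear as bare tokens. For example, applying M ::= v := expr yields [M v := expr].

[S [M if e then [M v := expr] else [M v := expr]]]

S
M
if e then M else M
if e then v := expr else M
if e then v := expr else v := expr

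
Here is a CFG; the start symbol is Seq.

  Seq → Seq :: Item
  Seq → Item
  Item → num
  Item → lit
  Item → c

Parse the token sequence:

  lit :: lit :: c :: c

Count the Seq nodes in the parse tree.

[Seq [Seq [Seq [Seq [Item lit]] :: [Item lit]] :: [Item c]] :: [Item c]]

4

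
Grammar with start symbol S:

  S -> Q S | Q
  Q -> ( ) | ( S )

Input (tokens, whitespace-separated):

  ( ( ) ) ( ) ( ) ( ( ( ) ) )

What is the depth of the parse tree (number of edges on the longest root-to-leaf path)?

9

[S [Q ( [S [Q ( )]] )] [S [Q ( )] [S [Q ( )] [S [Q ( [S [Q ( [S [Q ( )]] )]] )]]]]]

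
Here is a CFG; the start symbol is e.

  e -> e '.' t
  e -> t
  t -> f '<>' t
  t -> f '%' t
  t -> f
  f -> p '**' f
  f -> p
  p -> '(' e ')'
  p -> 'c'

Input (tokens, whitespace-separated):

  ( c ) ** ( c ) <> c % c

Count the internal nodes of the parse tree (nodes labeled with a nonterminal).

20

[e [t [f [p ( [e [t [f [p c]]]] )] ** [f [p ( [e [t [f [p c]]]] )]]] <> [t [f [p c]] % [t [f [p c]]]]]]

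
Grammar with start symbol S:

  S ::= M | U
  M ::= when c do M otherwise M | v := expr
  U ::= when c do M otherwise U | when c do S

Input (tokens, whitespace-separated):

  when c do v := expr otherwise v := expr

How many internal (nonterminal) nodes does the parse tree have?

[S [M when c do [M v := expr] otherwise [M v := expr]]]

4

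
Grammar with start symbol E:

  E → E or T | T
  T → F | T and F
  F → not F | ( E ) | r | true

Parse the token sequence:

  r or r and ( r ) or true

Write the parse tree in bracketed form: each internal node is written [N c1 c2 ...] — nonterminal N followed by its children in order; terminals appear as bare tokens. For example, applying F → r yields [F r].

[E [E [E [T [F r]]] or [T [T [F r]] and [F ( [E [T [F r]]] )]]] or [T [F true]]]

E
E or T
E or T or T
T or T or T
F or T or T
r or T or T
r or T and F or T
r or F and F or T
r or r and F or T
r or r and ( E ) or T
r or r and ( T ) or T
r or r and ( F ) or T
r or r and ( r ) or T
r or r and ( r ) or F
r or r and ( r ) or true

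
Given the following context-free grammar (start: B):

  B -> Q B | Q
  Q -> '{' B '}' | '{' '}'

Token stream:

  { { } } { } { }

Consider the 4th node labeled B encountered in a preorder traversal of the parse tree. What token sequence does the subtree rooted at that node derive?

{ }

[B [Q { [B [Q { }]] }] [B [Q { }] [B [Q { }]]]]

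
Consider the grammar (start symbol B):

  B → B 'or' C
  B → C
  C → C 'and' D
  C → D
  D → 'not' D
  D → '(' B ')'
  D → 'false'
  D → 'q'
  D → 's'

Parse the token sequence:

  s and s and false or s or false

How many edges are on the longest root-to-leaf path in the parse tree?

7

[B [B [B [C [C [C [D s]] and [D s]] and [D false]]] or [C [D s]]] or [C [D false]]]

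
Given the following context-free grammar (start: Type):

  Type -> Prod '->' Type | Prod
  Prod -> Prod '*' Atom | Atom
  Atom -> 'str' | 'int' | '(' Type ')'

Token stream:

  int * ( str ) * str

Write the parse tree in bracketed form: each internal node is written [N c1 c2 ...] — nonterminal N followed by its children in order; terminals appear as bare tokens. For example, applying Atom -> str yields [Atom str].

Type
Prod
Prod * Atom
Prod * Atom * Atom
Atom * Atom * Atom
int * Atom * Atom
int * ( Type ) * Atom
int * ( Prod ) * Atom
int * ( Atom ) * Atom
int * ( str ) * Atom
int * ( str ) * str

[Type [Prod [Prod [Prod [Atom int]] * [Atom ( [Type [Prod [Atom str]]] )]] * [Atom str]]]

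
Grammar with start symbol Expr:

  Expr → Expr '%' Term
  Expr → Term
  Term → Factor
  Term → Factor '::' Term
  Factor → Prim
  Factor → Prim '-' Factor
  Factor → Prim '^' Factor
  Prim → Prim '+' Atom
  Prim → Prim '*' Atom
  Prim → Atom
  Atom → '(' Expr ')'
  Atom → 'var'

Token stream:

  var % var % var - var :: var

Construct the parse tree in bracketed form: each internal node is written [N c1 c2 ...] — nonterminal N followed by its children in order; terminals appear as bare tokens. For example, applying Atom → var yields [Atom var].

Expr
Expr % Term
Expr % Term % Term
Term % Term % Term
Factor % Term % Term
Prim % Term % Term
Atom % Term % Term
var % Term % Term
var % Factor % Term
var % Prim % Term
var % Atom % Term
var % var % Term
var % var % Factor :: Term
var % var % Prim - Factor :: Term
var % var % Atom - Factor :: Term
var % var % var - Factor :: Term
var % var % var - Prim :: Term
var % var % var - Atom :: Term
var % var % var - var :: Term
var % var % var - var :: Factor
var % var % var - var :: Prim
var % var % var - var :: Atom
var % var % var - var :: var

[Expr [Expr [Expr [Term [Factor [Prim [Atom var]]]]] % [Term [Factor [Prim [Atom var]]]]] % [Term [Factor [Prim [Atom var]] - [Factor [Prim [Atom var]]]] :: [Term [Factor [Prim [Atom var]]]]]]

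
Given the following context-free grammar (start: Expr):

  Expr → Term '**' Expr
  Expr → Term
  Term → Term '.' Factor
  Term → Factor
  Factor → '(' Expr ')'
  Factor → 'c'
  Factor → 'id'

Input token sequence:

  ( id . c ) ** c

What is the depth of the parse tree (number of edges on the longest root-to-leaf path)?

7

[Expr [Term [Factor ( [Expr [Term [Term [Factor id]] . [Factor c]]] )]] ** [Expr [Term [Factor c]]]]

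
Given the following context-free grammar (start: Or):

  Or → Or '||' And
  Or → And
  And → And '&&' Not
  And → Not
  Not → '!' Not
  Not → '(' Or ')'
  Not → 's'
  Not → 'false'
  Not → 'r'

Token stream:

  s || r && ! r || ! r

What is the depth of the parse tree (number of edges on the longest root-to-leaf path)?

[Or [Or [Or [And [Not s]]] || [And [And [Not r]] && [Not ! [Not r]]]] || [And [Not ! [Not r]]]]

5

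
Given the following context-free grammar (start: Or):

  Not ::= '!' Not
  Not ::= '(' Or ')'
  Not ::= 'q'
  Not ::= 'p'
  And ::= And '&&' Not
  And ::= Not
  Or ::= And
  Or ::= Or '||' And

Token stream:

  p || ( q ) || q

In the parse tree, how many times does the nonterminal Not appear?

4

[Or [Or [Or [And [Not p]]] || [And [Not ( [Or [And [Not q]]] )]]] || [And [Not q]]]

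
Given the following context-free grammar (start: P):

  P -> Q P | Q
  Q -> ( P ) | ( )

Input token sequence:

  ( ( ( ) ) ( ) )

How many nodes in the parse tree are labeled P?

4

[P [Q ( [P [Q ( [P [Q ( )]] )] [P [Q ( )]]] )]]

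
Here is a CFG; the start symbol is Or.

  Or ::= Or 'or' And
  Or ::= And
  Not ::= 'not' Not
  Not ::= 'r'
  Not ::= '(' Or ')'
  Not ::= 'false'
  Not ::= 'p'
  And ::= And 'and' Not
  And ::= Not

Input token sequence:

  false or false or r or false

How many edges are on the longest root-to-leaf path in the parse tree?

6

[Or [Or [Or [Or [And [Not false]]] or [And [Not false]]] or [And [Not r]]] or [And [Not false]]]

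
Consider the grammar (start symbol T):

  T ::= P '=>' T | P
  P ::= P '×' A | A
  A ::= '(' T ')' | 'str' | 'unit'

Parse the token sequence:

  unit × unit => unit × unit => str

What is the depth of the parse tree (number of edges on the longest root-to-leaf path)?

[T [P [P [A unit]] × [A unit]] => [T [P [P [A unit]] × [A unit]] => [T [P [A str]]]]]

5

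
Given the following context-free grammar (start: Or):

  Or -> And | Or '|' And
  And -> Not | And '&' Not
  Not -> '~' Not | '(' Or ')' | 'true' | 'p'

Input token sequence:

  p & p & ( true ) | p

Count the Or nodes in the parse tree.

3

[Or [Or [And [And [And [Not p]] & [Not p]] & [Not ( [Or [And [Not true]]] )]]] | [And [Not p]]]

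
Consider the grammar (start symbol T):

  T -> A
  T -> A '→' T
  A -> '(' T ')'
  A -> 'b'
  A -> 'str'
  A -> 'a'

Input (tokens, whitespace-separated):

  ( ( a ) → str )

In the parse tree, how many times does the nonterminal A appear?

[T [A ( [T [A ( [T [A a]] )] → [T [A str]]] )]]

4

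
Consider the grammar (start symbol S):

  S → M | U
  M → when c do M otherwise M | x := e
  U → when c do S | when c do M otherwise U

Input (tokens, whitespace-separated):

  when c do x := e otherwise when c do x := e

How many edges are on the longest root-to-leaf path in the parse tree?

5

[S [U when c do [M x := e] otherwise [U when c do [S [M x := e]]]]]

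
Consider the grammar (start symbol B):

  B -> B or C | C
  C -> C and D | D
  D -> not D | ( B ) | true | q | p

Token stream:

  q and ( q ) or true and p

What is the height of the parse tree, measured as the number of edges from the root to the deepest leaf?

7

[B [B [C [C [D q]] and [D ( [B [C [D q]]] )]]] or [C [C [D true]] and [D p]]]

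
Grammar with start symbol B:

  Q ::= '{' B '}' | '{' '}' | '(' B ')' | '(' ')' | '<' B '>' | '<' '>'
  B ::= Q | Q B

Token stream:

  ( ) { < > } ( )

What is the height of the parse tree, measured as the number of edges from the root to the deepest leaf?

[B [Q ( )] [B [Q { [B [Q < >]] }] [B [Q ( )]]]]

5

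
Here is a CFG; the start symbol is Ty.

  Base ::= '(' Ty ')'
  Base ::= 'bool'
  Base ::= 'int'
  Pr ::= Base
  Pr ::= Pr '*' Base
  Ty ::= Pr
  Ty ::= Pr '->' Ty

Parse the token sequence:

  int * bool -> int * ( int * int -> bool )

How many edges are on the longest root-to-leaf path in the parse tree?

[Ty [Pr [Pr [Base int]] * [Base bool]] -> [Ty [Pr [Pr [Base int]] * [Base ( [Ty [Pr [Pr [Base int]] * [Base int]] -> [Ty [Pr [Base bool]]]] )]]]]

8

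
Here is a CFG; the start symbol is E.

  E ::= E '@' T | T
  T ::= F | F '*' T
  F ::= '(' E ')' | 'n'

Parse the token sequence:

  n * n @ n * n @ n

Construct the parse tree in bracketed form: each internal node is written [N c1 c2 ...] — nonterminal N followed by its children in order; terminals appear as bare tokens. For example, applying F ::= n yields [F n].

E
E @ T
E @ T @ T
T @ T @ T
F * T @ T @ T
n * T @ T @ T
n * F @ T @ T
n * n @ T @ T
n * n @ F * T @ T
n * n @ n * T @ T
n * n @ n * F @ T
n * n @ n * n @ T
n * n @ n * n @ F
n * n @ n * n @ n

[E [E [E [T [F n] * [T [F n]]]] @ [T [F n] * [T [F n]]]] @ [T [F n]]]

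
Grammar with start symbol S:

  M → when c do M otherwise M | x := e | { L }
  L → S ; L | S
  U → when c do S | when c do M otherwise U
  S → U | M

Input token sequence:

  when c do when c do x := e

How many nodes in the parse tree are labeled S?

[S [U when c do [S [U when c do [S [M x := e]]]]]]

3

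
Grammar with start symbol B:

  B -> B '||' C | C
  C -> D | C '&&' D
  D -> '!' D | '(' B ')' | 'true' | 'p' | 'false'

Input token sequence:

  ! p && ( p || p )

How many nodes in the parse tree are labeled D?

[B [C [C [D ! [D p]]] && [D ( [B [B [C [D p]]] || [C [D p]]] )]]]

5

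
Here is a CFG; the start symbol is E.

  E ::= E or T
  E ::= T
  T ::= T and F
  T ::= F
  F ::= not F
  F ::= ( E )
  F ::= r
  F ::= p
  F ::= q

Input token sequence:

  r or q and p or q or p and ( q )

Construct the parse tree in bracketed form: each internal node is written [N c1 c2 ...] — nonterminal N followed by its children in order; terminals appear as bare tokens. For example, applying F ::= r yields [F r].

[E [E [E [E [T [F r]]] or [T [T [F q]] and [F p]]] or [T [F q]]] or [T [T [F p]] and [F ( [E [T [F q]]] )]]]

E
E or T
E or T or T
E or T or T or T
T or T or T or T
F or T or T or T
r or T or T or T
r or T and F or T or T
r or F and F or T or T
r or q and F or T or T
r or q and p or T or T
r or q and p or F or T
r or q and p or q or T
r or q and p or q or T and F
r or q and p or q or F and F
r or q and p or q or p and F
r or q and p or q or p and ( E )
r or q and p or q or p and ( T )
r or q and p or q or p and ( F )
r or q and p or q or p and ( q )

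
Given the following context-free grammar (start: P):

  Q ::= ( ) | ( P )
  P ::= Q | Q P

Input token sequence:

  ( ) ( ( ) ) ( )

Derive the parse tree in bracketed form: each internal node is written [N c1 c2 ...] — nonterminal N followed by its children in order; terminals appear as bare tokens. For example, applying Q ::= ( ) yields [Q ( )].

[P [Q ( )] [P [Q ( [P [Q ( )]] )] [P [Q ( )]]]]

P
Q P
( ) P
( ) Q P
( ) ( P ) P
( ) ( Q ) P
( ) ( ( ) ) P
( ) ( ( ) ) Q
( ) ( ( ) ) ( )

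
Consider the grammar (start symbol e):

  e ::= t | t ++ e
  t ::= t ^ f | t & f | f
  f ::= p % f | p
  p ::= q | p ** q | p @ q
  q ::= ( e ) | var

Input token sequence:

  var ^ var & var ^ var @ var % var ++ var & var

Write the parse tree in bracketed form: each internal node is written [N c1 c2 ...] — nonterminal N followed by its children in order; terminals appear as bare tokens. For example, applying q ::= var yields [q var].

[e [t [t [t [t [f [p [q var]]]] ^ [f [p [q var]]]] & [f [p [q var]]]] ^ [f [p [p [q var]] @ [q var]] % [f [p [q var]]]]] ++ [e [t [t [f [p [q var]]]] & [f [p [q var]]]]]]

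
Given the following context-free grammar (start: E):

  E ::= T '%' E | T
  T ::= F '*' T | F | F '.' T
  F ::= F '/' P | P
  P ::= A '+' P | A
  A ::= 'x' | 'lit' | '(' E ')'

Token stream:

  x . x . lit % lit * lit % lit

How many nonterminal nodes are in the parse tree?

27

[E [T [F [P [A x]]] . [T [F [P [A x]]] . [T [F [P [A lit]]]]]] % [E [T [F [P [A lit]]] * [T [F [P [A lit]]]]] % [E [T [F [P [A lit]]]]]]]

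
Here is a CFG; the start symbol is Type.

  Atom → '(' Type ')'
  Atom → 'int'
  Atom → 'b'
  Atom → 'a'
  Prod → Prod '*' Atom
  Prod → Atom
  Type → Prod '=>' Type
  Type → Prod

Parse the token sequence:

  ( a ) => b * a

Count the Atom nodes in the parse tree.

[Type [Prod [Atom ( [Type [Prod [Atom a]]] )]] => [Type [Prod [Prod [Atom b]] * [Atom a]]]]

4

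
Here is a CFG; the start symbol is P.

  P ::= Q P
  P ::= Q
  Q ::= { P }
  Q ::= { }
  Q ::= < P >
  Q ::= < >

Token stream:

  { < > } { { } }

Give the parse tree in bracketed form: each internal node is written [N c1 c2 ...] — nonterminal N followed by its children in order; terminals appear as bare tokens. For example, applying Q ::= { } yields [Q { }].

P
Q P
{ P } P
{ Q } P
{ < > } P
{ < > } Q
{ < > } { P }
{ < > } { Q }
{ < > } { { } }

[P [Q { [P [Q < >]] }] [P [Q { [P [Q { }]] }]]]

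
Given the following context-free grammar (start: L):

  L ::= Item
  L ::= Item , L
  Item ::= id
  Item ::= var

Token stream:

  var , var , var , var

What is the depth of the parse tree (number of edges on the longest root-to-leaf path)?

5

[L [Item var] , [L [Item var] , [L [Item var] , [L [Item var]]]]]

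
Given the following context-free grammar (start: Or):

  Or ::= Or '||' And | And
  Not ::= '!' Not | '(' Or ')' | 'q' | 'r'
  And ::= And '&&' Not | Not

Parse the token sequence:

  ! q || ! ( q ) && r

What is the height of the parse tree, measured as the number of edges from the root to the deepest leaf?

8

[Or [Or [And [Not ! [Not q]]]] || [And [And [Not ! [Not ( [Or [And [Not q]]] )]]] && [Not r]]]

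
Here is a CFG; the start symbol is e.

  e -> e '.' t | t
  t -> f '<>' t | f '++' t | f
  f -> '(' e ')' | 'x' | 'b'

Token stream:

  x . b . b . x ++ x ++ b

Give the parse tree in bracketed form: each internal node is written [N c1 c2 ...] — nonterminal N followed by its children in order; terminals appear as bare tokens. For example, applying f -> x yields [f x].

e
e . t
e . t . t
e . t . t . t
t . t . t . t
f . t . t . t
x . t . t . t
x . f . t . t
x . b . t . t
x . b . f . t
x . b . b . t
x . b . b . f ++ t
x . b . b . x ++ t
x . b . b . x ++ f ++ t
x . b . b . x ++ x ++ t
x . b . b . x ++ x ++ f
x . b . b . x ++ x ++ b

[e [e [e [e [t [f x]]] . [t [f b]]] . [t [f b]]] . [t [f x] ++ [t [f x] ++ [t [f b]]]]]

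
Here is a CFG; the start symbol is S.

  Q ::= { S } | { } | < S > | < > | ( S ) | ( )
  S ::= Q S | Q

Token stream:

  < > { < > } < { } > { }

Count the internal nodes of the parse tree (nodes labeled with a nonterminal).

[S [Q < >] [S [Q { [S [Q < >]] }] [S [Q < [S [Q { }]] >] [S [Q { }]]]]]

12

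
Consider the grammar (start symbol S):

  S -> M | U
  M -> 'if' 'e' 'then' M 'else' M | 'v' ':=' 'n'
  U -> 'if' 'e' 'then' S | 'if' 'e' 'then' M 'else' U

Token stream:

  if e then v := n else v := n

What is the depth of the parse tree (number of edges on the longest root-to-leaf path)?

3

[S [M if e then [M v := n] else [M v := n]]]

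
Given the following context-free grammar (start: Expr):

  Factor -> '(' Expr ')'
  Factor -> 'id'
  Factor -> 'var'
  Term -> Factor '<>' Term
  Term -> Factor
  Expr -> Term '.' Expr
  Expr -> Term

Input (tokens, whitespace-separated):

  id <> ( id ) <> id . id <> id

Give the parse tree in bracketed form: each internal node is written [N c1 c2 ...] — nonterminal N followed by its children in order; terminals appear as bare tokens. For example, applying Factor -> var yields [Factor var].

[Expr [Term [Factor id] <> [Term [Factor ( [Expr [Term [Factor id]]] )] <> [Term [Factor id]]]] . [Expr [Term [Factor id] <> [Term [Factor id]]]]]

Expr
Term . Expr
Factor <> Term . Expr
id <> Term . Expr
id <> Factor <> Term . Expr
id <> ( Expr ) <> Term . Expr
id <> ( Term ) <> Term . Expr
id <> ( Factor ) <> Term . Expr
id <> ( id ) <> Term . Expr
id <> ( id ) <> Factor . Expr
id <> ( id ) <> id . Expr
id <> ( id ) <> id . Term
id <> ( id ) <> id . Factor <> Term
id <> ( id ) <> id . id <> Term
id <> ( id ) <> id . id <> Factor
id <> ( id ) <> id . id <> id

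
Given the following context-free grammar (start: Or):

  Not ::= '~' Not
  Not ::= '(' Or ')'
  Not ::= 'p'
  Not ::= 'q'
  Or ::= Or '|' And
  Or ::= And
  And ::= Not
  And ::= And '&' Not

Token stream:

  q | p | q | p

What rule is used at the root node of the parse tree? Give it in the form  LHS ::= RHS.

[Or [Or [Or [Or [And [Not q]]] | [And [Not p]]] | [And [Not q]]] | [And [Not p]]]

Or ::= Or '|' And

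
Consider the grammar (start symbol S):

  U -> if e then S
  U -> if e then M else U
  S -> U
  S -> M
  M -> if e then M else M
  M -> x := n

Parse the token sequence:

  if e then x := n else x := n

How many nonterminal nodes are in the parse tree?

4

[S [M if e then [M x := n] else [M x := n]]]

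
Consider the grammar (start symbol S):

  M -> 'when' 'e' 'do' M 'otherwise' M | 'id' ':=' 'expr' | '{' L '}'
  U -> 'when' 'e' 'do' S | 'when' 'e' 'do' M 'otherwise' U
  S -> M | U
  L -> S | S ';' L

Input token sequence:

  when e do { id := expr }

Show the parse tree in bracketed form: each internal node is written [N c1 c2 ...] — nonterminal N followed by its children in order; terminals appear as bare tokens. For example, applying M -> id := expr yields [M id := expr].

S
U
when e do S
when e do M
when e do { L }
when e do { S }
when e do { M }
when e do { id := expr }

[S [U when e do [S [M { [L [S [M id := expr]]] }]]]]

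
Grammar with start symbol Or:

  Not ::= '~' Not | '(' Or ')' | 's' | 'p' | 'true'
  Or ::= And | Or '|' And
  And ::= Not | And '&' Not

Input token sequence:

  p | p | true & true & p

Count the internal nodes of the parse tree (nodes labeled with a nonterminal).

13

[Or [Or [Or [And [Not p]]] | [And [Not p]]] | [And [And [And [Not true]] & [Not true]] & [Not p]]]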